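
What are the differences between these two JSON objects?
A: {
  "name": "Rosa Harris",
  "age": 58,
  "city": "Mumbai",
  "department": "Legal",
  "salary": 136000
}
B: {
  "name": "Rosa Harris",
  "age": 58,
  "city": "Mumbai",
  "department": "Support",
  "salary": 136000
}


Comparing each field (in key order):
  name: same
  age: same
  city: same
  department: DIFFERENT
  salary: same
Differences:
  department: Legal -> Support

1 field(s) changed

1 change: department


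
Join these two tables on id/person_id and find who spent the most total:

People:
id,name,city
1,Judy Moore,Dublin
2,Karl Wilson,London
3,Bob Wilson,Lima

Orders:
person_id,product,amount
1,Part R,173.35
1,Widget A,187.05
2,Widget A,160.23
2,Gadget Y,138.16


Join on: people.id = orders.person_id

Joined rows:
  Judy Moore (Dublin) bought Part R for $173.35
  Judy Moore (Dublin) bought Widget A for $187.05
  Karl Wilson (London) bought Widget A for $160.23
  Karl Wilson (London) bought Gadget Y for $138.16

Total per person:
  Judy Moore: $360.40
  Karl Wilson: $298.39

Top spender: Judy Moore ($360.40)

Judy Moore ($360.40)


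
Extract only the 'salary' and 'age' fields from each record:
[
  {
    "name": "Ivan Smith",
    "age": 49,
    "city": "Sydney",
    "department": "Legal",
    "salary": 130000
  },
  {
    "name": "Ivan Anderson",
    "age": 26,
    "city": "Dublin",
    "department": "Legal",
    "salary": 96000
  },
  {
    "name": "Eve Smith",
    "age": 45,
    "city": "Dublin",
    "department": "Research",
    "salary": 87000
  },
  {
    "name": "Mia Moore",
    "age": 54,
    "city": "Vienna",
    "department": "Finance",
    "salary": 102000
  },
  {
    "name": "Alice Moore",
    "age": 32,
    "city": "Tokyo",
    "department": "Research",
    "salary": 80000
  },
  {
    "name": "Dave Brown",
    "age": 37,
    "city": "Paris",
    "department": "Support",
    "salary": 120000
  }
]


Original: 6 records with fields: name, age, city, department, salary
Keep: ['salary', 'age']
Drop: ['name', 'city', 'department']
Result: 6 records, 2 fields each

[
  {
    "salary": 130000,
    "age": 49
  },
  {
    "salary": 96000,
    "age": 26
  },
  {
    "salary": 87000,
    "age": 45
  },
  {
    "salary": 102000,
    "age": 54
  },
  {
    "salary": 80000,
    "age": 32
  },
  {
    "salary": 120000,
    "age": 37
  }
]


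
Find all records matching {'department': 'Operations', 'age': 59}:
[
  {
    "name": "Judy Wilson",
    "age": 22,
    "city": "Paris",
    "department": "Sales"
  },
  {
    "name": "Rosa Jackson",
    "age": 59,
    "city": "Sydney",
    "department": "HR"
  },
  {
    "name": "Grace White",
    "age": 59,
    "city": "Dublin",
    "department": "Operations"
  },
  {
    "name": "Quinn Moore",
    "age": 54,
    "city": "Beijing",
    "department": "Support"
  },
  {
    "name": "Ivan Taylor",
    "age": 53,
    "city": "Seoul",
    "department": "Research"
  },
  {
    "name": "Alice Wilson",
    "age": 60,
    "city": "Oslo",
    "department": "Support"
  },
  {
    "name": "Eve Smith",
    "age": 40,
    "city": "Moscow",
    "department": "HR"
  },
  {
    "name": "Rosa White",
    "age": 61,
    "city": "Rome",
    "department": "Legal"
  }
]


Search criteria: {'department': 'Operations', 'age': 59}

Checking 8 records:
  Judy Wilson: {department: Sales, age: 22}
  Rosa Jackson: {department: HR, age: 59}
  Grace White: {department: Operations, age: 59} <-- MATCH
  Quinn Moore: {department: Support, age: 54}
  Ivan Taylor: {department: Research, age: 53}
  Alice Wilson: {department: Support, age: 60}
  Eve Smith: {department: HR, age: 40}
  Rosa White: {department: Legal, age: 61}

Matches: ["Grace White"]

["Grace White"]


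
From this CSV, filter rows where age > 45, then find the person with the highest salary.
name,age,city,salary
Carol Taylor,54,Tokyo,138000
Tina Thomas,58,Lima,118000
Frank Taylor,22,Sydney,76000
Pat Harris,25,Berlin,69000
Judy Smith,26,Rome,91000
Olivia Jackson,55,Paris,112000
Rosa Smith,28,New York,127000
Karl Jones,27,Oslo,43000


Filter: age > 45
Sort by: salary (descending)

Filtered records (3):
  Carol Taylor, age 54, salary $138000
  Tina Thomas, age 58, salary $118000
  Olivia Jackson, age 55, salary $112000

Highest salary: Carol Taylor ($138000)

Carol Taylor


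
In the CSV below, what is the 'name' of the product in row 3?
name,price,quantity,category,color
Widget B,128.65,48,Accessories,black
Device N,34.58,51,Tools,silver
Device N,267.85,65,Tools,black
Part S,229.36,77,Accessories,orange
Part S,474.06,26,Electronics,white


Query: Row 3 ('Device N'), column 'name'
Value: Device N

Device N


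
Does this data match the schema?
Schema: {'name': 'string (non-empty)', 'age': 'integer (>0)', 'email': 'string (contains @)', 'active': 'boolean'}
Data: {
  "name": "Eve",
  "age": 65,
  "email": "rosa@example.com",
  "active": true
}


Validating each field against schema:
  name: OK (non-empty string)
  age: OK (positive integer)
  email: OK (string with @)
  active: OK (boolean)

Result: VALID

VALID


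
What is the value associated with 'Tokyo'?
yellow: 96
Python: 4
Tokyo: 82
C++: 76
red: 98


Looking up key 'Tokyo'
Value: 82

82


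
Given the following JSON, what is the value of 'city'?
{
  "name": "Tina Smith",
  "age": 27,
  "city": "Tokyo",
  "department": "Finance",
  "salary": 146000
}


Looking up field 'city'
Value: Tokyo

Tokyo


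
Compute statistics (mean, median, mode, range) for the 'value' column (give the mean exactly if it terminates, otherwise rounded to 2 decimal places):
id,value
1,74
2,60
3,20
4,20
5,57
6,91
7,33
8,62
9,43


Data: [74, 60, 20, 20, 57, 91, 33, 62, 43]
Count: 9
Sum: 460
Mean: 460/9 ≈ 51.11 (rounded to 2 decimal places)
Sorted: [20, 20, 33, 43, 57, 60, 62, 74, 91]
Median: 57.0
Mode: 20 (2 times)
Range: 91 - 20 = 71
Min: 20, Max: 91

mean≈51.11, median=57.0, mode=20, range=71


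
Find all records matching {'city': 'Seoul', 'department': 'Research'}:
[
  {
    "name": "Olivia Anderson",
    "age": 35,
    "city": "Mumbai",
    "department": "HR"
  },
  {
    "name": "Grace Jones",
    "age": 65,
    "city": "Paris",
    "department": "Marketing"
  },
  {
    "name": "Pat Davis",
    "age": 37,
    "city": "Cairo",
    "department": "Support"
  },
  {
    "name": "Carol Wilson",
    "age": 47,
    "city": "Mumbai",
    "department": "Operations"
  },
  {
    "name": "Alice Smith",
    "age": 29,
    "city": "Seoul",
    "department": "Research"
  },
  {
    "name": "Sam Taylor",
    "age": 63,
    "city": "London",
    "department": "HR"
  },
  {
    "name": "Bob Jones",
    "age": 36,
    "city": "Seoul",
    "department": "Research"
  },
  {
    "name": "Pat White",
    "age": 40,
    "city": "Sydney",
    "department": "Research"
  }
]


Search criteria: {'city': 'Seoul', 'department': 'Research'}

Checking 8 records:
  Olivia Anderson: {city: Mumbai, department: HR}
  Grace Jones: {city: Paris, department: Marketing}
  Pat Davis: {city: Cairo, department: Support}
  Carol Wilson: {city: Mumbai, department: Operations}
  Alice Smith: {city: Seoul, department: Research} <-- MATCH
  Sam Taylor: {city: London, department: HR}
  Bob Jones: {city: Seoul, department: Research} <-- MATCH
  Pat White: {city: Sydney, department: Research}

Matches: ["Alice Smith", "Bob Jones"]

["Alice Smith", "Bob Jones"]


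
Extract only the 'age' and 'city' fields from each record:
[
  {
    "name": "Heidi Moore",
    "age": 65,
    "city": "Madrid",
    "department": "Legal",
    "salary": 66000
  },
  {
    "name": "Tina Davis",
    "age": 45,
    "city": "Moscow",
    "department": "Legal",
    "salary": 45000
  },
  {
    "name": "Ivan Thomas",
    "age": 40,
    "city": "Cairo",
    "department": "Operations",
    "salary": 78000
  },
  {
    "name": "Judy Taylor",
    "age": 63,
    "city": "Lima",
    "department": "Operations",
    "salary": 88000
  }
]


Original: 4 records with fields: name, age, city, department, salary
Keep: ['age', 'city']
Drop: ['name', 'department', 'salary']
Result: 4 records, 2 fields each

[
  {
    "age": 65,
    "city": "Madrid"
  },
  {
    "age": 45,
    "city": "Moscow"
  },
  {
    "age": 40,
    "city": "Cairo"
  },
  {
    "age": 63,
    "city": "Lima"
  }
]


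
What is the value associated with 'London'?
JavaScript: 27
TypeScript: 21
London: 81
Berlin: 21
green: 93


Looking up key 'London'
Value: 81

81


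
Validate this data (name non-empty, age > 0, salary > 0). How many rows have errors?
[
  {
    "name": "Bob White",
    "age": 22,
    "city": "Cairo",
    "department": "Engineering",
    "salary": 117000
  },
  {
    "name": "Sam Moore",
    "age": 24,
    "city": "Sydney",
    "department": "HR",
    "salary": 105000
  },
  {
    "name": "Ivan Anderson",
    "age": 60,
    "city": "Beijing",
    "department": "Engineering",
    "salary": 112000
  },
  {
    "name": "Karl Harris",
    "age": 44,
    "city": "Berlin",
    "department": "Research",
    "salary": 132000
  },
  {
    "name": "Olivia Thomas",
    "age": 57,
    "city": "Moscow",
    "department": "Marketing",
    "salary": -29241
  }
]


Validating 5 records:
Rules: name non-empty, age > 0, salary > 0

  Row 1 (Bob White): OK
  Row 2 (Sam Moore): OK
  Row 3 (Ivan Anderson): OK
  Row 4 (Karl Harris): OK
  Row 5 (Olivia Thomas): negative salary: -29241

Total errors: 1

1 errors


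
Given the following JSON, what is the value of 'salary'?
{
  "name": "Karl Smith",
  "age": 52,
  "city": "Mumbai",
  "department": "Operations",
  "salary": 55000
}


Looking up field 'salary'
Value: 55000

55000


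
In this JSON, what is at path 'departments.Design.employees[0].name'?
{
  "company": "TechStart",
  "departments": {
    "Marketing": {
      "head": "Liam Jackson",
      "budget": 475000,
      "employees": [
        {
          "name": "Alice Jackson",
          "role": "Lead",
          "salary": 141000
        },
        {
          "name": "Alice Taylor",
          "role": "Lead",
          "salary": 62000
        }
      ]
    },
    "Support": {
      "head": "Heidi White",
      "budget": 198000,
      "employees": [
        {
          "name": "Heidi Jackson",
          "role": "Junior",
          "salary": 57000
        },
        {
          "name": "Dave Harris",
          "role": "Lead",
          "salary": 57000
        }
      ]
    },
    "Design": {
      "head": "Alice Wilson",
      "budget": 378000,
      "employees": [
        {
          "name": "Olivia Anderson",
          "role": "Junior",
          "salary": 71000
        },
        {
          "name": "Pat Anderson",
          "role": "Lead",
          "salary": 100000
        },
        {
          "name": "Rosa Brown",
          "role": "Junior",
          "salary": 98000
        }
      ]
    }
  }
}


Path: departments.Design.employees[0].name

Navigate:
  -> departments
  -> Design
  -> employees[0].name = 'Olivia Anderson'

Olivia Anderson


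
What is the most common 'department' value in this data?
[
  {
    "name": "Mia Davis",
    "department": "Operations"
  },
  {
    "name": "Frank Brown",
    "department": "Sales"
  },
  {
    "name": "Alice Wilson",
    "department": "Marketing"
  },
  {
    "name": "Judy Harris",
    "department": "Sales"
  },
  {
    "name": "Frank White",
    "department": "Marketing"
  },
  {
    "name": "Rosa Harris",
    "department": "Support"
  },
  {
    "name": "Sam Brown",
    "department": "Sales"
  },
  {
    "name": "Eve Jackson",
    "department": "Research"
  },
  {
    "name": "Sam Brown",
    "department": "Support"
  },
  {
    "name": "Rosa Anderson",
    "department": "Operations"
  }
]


Counting 'department' values across 10 records:

  Sales: 3 ###
  Operations: 2 ##
  Marketing: 2 ##
  Support: 2 ##
  Research: 1 #

Most common: Sales (3 times)

Sales (3 times)


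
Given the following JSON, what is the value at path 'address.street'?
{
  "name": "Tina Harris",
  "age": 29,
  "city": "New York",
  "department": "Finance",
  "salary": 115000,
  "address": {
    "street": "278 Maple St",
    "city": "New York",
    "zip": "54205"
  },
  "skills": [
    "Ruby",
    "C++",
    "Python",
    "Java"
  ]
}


Query: address.street
Path: address -> street
Value: 278 Maple St

278 Maple St


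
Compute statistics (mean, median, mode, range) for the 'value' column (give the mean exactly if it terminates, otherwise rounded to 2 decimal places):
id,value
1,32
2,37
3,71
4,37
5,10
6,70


Data: [32, 37, 71, 37, 10, 70]
Count: 6
Sum: 257
Mean: 257/6 ≈ 42.83 (rounded to 2 decimal places)
Sorted: [10, 32, 37, 37, 70, 71]
Median: 37.0
Mode: 37 (2 times)
Range: 71 - 10 = 61
Min: 10, Max: 71

mean≈42.83, median=37.0, mode=37, range=61


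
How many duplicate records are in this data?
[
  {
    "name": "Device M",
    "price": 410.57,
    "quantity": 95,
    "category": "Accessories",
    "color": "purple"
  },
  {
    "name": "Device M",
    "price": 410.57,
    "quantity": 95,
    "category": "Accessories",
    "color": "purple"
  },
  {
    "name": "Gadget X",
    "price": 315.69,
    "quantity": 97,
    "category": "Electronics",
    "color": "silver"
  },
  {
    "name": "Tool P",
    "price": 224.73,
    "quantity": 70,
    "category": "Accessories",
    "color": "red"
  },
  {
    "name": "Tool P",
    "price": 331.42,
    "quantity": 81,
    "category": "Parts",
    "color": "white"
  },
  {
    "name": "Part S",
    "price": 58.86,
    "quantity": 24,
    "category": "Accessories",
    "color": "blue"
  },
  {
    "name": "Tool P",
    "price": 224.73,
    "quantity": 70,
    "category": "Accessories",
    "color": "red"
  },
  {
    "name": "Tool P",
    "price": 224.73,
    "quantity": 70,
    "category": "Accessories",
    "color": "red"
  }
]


Checking 8 records for duplicates:

  Row 1: Device M ($410.57, qty 95)
  Row 2: Device M ($410.57, qty 95) <-- DUPLICATE
  Row 3: Gadget X ($315.69, qty 97)
  Row 4: Tool P ($224.73, qty 70)
  Row 5: Tool P ($331.42, qty 81)
  Row 6: Part S ($58.86, qty 24)
  Row 7: Tool P ($224.73, qty 70) <-- DUPLICATE
  Row 8: Tool P ($224.73, qty 70) <-- DUPLICATE

Duplicates found: 3
Unique records: 5

3 duplicates, 5 unique


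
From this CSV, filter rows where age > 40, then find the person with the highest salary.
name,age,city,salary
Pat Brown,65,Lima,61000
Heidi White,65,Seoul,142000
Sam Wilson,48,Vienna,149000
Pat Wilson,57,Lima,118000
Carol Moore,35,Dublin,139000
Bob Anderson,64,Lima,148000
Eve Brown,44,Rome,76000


Filter: age > 40
Sort by: salary (descending)

Filtered records (6):
  Sam Wilson, age 48, salary $149000
  Bob Anderson, age 64, salary $148000
  Heidi White, age 65, salary $142000
  Pat Wilson, age 57, salary $118000
  Eve Brown, age 44, salary $76000
  Pat Brown, age 65, salary $61000

Highest salary: Sam Wilson ($149000)

Sam Wilson


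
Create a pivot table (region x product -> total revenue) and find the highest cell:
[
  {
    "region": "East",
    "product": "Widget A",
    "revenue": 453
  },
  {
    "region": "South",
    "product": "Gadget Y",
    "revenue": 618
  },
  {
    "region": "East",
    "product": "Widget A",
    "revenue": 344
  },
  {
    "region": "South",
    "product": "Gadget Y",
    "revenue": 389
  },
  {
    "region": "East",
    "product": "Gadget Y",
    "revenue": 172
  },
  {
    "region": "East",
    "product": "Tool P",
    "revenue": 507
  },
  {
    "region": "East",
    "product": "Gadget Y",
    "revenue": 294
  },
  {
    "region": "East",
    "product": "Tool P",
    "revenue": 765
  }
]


Pivot: region (rows) x product (columns) -> total revenue

     Gadget Y      Tool P        Widget A    
East           466          1272           797  
South         1007             0             0  

Highest: East / Tool P = $1272

East / Tool P = $1272


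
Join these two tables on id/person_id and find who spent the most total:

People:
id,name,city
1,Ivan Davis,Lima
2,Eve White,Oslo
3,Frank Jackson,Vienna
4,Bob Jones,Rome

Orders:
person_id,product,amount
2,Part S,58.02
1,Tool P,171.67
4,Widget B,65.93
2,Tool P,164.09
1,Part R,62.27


Join on: people.id = orders.person_id

Joined rows:
  Eve White (Oslo) bought Part S for $58.02
  Ivan Davis (Lima) bought Tool P for $171.67
  Bob Jones (Rome) bought Widget B for $65.93
  Eve White (Oslo) bought Tool P for $164.09
  Ivan Davis (Lima) bought Part R for $62.27

Total per person:
  Ivan Davis: $233.94
  Eve White: $222.11
  Bob Jones: $65.93

Top spender: Ivan Davis ($233.94)

Ivan Davis ($233.94)


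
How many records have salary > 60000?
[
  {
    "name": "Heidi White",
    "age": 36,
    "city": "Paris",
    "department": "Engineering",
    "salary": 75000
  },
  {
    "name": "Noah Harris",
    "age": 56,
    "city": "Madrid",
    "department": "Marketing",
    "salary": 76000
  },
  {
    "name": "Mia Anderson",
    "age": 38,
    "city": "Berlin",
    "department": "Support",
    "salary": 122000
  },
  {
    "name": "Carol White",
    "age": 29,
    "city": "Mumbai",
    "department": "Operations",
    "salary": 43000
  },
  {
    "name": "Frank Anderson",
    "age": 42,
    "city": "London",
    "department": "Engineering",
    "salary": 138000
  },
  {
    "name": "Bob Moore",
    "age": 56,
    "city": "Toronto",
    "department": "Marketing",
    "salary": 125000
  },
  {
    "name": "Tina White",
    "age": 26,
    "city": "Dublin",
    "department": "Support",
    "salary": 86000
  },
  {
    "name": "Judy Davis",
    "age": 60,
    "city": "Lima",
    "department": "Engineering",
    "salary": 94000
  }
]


Data: 8 records
Condition: salary > 60000

Checking each record:
  Heidi White: 75000 MATCH
  Noah Harris: 76000 MATCH
  Mia Anderson: 122000 MATCH
  Carol White: 43000
  Frank Anderson: 138000 MATCH
  Bob Moore: 125000 MATCH
  Tina White: 86000 MATCH
  Judy Davis: 94000 MATCH

Count: 7

7


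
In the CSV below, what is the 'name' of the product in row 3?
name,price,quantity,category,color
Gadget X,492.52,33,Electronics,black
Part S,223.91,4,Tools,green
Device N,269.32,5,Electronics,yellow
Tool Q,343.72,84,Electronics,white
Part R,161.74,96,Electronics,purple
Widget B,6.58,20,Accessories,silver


Query: Row 3 ('Device N'), column 'name'
Value: Device N

Device N


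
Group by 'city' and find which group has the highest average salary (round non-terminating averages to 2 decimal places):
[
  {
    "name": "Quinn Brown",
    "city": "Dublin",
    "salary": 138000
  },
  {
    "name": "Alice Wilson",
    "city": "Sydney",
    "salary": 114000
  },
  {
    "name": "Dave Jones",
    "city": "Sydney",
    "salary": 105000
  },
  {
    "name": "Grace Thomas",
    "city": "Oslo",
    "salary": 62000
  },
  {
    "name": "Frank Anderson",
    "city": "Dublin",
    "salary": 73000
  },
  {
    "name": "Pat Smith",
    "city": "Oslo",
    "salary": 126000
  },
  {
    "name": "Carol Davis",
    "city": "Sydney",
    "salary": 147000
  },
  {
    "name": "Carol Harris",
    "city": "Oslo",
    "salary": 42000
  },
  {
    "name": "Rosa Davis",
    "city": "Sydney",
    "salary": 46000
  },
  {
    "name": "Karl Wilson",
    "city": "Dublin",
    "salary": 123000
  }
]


Group by: city

Groups:
  Dublin: 3 people, avg salary = 334000/3 ≈ $111333.33
  Oslo: 3 people, avg salary = 230000/3 ≈ $76666.67
  Sydney: 4 people, avg salary = 412000/4 = $103000

Highest average salary: Dublin (≈$111333.33)

Dublin (≈$111333.33)


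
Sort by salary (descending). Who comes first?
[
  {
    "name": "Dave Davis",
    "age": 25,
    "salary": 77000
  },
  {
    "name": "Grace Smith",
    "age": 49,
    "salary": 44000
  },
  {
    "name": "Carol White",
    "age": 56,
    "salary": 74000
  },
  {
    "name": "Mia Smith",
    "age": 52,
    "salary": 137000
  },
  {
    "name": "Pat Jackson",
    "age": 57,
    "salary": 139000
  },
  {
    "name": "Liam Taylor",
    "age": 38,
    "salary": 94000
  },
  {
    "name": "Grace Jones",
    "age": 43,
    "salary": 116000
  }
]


Sort by: salary (descending)

Sorted order:
  1. Pat Jackson (salary = 139000)
  2. Mia Smith (salary = 137000)
  3. Grace Jones (salary = 116000)
  4. Liam Taylor (salary = 94000)
  5. Dave Davis (salary = 77000)
  6. Carol White (salary = 74000)
  7. Grace Smith (salary = 44000)

First: Pat Jackson

Pat Jackson


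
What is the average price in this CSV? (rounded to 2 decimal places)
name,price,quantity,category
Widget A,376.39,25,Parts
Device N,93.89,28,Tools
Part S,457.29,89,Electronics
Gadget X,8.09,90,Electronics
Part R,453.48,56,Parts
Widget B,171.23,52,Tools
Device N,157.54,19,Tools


Computing average price:
Values: [376.39, 93.89, 457.29, 8.09, 453.48, 171.23, 157.54]
Sum = 1717.91
Count = 7
Average = 1717.91/7 ≈ 245.42 (rounded to 2 decimal places)

245.42


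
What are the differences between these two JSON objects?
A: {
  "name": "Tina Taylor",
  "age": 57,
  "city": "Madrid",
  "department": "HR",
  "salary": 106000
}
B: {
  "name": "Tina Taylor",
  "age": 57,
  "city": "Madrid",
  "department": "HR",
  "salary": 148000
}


Comparing each field (in key order):
  name: same
  age: same
  city: same
  department: same
  salary: DIFFERENT
Differences:
  salary: 106000 -> 148000

1 field(s) changed

1 change: salary


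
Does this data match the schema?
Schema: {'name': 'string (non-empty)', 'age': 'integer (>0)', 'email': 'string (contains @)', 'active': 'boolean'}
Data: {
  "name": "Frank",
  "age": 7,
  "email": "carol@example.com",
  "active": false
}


Validating each field against schema:
  name: OK (non-empty string)
  age: OK (positive integer)
  email: OK (string with @)
  active: OK (boolean)

Result: VALID

VALID


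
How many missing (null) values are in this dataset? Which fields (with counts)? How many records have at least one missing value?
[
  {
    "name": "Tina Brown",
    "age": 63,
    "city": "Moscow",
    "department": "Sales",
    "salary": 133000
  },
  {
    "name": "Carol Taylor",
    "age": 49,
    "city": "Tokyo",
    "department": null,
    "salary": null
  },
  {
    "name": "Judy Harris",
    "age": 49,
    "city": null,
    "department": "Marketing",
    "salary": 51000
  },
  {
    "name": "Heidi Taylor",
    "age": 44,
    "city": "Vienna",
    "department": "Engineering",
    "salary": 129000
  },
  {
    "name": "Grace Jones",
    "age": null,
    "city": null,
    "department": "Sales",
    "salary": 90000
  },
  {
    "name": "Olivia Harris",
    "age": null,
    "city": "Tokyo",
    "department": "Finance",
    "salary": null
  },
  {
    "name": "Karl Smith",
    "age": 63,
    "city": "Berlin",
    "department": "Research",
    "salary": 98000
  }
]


Checking for missing (null) values in 7 records:

  Tina Brown: complete
  Carol Taylor: department, salary
  Judy Harris: city
  Heidi Taylor: complete
  Grace Jones: age, city
  Olivia Harris: age, salary
  Karl Smith: complete

Per field:
  name: 0 missing
  age: 2 missing
  city: 2 missing
  department: 1 missing
  salary: 2 missing

Total missing values: 7
Records with any missing: 4

7 missing values (age: 2, city: 2, department: 1, salary: 2); 4 incomplete records


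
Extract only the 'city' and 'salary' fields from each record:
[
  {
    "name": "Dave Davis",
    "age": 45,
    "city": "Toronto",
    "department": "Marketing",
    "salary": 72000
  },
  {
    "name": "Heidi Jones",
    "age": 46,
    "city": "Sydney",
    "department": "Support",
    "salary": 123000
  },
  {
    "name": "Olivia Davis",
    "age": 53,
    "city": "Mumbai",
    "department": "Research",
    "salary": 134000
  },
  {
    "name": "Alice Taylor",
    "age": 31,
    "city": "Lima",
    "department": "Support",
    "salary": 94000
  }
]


Original: 4 records with fields: name, age, city, department, salary
Keep: ['city', 'salary']
Drop: ['name', 'age', 'department']
Result: 4 records, 2 fields each

[
  {
    "city": "Toronto",
    "salary": 72000
  },
  {
    "city": "Sydney",
    "salary": 123000
  },
  {
    "city": "Mumbai",
    "salary": 134000
  },
  {
    "city": "Lima",
    "salary": 94000
  }
]


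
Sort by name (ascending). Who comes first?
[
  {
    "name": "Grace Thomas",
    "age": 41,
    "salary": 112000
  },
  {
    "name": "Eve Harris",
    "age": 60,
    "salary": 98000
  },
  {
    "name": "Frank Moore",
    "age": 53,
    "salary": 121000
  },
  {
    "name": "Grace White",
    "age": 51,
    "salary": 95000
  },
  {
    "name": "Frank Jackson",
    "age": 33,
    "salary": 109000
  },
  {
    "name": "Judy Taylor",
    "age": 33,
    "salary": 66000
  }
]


Sort by: name (ascending)

Sorted order:
  1. Eve Harris (name = Eve Harris)
  2. Frank Jackson (name = Frank Jackson)
  3. Frank Moore (name = Frank Moore)
  4. Grace Thomas (name = Grace Thomas)
  5. Grace White (name = Grace White)
  6. Judy Taylor (name = Judy Taylor)

First: Eve Harris

Eve Harris


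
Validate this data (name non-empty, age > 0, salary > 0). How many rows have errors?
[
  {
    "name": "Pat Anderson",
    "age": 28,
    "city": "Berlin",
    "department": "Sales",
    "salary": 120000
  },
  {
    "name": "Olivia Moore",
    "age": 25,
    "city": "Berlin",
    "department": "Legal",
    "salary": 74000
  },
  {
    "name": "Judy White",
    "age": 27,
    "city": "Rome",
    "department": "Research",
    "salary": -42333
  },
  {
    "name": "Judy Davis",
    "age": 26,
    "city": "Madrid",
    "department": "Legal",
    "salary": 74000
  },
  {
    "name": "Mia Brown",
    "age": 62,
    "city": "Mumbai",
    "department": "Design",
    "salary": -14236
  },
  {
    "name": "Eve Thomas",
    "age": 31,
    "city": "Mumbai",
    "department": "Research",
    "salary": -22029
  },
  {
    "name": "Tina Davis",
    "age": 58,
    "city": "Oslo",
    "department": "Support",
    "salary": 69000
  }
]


Validating 7 records:
Rules: name non-empty, age > 0, salary > 0

  Row 1 (Pat Anderson): OK
  Row 2 (Olivia Moore): OK
  Row 3 (Judy White): negative salary: -42333
  Row 4 (Judy Davis): OK
  Row 5 (Mia Brown): negative salary: -14236
  Row 6 (Eve Thomas): negative salary: -22029
  Row 7 (Tina Davis): OK

Total errors: 3

3 errors


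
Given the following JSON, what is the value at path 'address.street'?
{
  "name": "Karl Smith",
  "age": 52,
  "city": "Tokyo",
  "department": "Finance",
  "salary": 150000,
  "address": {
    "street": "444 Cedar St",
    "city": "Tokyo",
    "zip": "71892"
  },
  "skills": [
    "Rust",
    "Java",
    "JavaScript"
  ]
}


Query: address.street
Path: address -> street
Value: 444 Cedar St

444 Cedar St


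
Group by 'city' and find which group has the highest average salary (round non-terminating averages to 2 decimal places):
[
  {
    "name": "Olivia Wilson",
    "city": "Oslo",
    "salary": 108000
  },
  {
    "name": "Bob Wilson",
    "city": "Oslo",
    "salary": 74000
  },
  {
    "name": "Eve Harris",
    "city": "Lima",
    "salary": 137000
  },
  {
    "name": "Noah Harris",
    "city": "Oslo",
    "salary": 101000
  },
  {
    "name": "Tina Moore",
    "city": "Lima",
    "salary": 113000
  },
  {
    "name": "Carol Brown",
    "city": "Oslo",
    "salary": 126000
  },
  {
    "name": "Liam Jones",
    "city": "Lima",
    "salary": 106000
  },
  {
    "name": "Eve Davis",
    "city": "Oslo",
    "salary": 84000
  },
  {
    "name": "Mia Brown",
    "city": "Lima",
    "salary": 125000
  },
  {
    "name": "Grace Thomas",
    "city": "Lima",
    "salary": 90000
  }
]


Group by: city

Groups:
  Lima: 5 people, avg salary = 571000/5 = $114200
  Oslo: 5 people, avg salary = 493000/5 = $98600

Highest average salary: Lima ($114200)

Lima ($114200)


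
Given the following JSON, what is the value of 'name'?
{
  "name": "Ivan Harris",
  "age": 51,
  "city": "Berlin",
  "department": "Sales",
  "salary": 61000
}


Looking up field 'name'
Value: Ivan Harris

Ivan Harris


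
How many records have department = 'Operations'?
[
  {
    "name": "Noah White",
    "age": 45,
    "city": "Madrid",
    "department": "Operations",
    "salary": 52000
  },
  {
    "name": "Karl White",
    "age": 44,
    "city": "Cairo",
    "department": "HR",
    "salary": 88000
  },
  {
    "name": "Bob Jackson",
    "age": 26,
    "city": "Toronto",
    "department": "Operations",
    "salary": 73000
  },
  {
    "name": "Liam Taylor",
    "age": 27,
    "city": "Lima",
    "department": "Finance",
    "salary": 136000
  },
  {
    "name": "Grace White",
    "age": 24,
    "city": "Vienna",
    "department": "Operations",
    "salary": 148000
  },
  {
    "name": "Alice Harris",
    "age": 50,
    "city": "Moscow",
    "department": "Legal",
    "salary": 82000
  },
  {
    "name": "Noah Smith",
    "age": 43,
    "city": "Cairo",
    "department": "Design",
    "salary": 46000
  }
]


Data: 7 records
Condition: department = 'Operations'

Checking each record:
  Noah White: Operations MATCH
  Karl White: HR
  Bob Jackson: Operations MATCH
  Liam Taylor: Finance
  Grace White: Operations MATCH
  Alice Harris: Legal
  Noah Smith: Design

Count: 3

3


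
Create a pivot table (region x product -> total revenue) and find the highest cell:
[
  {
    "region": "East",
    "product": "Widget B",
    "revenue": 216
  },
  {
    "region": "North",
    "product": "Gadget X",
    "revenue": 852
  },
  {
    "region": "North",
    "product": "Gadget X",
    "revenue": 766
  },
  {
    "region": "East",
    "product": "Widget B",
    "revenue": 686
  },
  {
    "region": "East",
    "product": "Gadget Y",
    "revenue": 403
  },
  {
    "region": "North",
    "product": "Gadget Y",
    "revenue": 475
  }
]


Pivot: region (rows) x product (columns) -> total revenue

     Gadget X      Gadget Y      Widget B    
East             0           403           902  
North         1618           475             0  

Highest: North / Gadget X = $1618

North / Gadget X = $1618


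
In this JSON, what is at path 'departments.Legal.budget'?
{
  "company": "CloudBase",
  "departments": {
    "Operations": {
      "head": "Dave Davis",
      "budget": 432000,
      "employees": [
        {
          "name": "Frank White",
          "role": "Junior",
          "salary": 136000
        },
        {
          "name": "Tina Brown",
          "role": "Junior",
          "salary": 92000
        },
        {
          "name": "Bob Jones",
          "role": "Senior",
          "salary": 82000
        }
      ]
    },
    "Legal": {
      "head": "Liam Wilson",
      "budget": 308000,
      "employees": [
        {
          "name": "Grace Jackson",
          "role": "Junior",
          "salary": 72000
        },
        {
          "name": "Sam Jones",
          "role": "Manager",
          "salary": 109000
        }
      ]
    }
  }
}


Path: departments.Legal.budget

Navigate:
  -> departments
  -> Legal
  -> budget = 308000

308000


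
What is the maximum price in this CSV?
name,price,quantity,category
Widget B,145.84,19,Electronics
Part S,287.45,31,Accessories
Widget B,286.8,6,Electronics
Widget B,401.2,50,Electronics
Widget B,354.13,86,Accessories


Computing maximum price:
Values: [145.84, 287.45, 286.8, 401.2, 354.13]
Max = 401.2

401.2


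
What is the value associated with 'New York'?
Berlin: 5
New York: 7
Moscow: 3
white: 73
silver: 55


Looking up key 'New York'
Value: 7

7


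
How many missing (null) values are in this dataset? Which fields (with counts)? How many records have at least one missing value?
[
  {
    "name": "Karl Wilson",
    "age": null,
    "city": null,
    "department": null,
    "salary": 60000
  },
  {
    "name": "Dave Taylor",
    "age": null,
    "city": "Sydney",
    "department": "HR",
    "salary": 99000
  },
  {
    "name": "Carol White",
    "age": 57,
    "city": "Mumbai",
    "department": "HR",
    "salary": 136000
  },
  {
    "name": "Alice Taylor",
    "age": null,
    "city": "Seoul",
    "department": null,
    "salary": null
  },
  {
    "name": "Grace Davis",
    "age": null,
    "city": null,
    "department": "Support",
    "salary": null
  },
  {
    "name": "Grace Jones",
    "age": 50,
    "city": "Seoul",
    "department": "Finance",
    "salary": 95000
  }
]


Checking for missing (null) values in 6 records:

  Karl Wilson: age, city, department
  Dave Taylor: age
  Carol White: complete
  Alice Taylor: age, department, salary
  Grace Davis: age, city, salary
  Grace Jones: complete

Per field:
  name: 0 missing
  age: 4 missing
  city: 2 missing
  department: 2 missing
  salary: 2 missing

Total missing values: 10
Records with any missing: 4

10 missing values (age: 4, city: 2, department: 2, salary: 2); 4 incomplete records


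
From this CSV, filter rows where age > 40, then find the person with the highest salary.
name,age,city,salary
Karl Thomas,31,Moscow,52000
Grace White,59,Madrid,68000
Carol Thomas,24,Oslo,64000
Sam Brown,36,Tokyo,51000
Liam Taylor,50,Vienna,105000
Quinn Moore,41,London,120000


Filter: age > 40
Sort by: salary (descending)

Filtered records (3):
  Quinn Moore, age 41, salary $120000
  Liam Taylor, age 50, salary $105000
  Grace White, age 59, salary $68000

Highest salary: Quinn Moore ($120000)

Quinn Moore


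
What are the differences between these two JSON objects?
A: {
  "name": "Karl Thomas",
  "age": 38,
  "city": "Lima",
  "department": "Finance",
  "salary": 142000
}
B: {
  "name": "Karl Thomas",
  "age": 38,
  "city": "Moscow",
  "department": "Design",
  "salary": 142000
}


Comparing each field (in key order):
  name: same
  age: same
  city: DIFFERENT
  department: DIFFERENT
  salary: same
Differences:
  city: Lima -> Moscow
  department: Finance -> Design

2 field(s) changed

2 changes: city, department


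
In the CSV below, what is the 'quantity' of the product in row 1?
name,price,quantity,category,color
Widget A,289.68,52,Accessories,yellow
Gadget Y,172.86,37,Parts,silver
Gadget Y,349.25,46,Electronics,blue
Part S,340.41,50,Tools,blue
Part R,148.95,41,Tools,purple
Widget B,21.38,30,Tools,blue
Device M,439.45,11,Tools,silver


Query: Row 1 ('Widget A'), column 'quantity'
Value: 52

52


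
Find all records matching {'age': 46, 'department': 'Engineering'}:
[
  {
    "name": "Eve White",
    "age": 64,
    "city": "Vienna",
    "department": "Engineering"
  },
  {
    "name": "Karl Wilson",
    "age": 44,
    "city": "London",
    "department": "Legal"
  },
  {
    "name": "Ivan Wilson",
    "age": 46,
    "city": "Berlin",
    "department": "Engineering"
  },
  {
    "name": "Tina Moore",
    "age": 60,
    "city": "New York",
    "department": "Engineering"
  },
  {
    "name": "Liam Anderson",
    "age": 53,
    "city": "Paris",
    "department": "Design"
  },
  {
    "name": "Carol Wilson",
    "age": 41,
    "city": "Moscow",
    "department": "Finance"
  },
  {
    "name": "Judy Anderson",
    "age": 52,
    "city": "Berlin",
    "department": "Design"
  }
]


Search criteria: {'age': 46, 'department': 'Engineering'}

Checking 7 records:
  Eve White: {age: 64, department: Engineering}
  Karl Wilson: {age: 44, department: Legal}
  Ivan Wilson: {age: 46, department: Engineering} <-- MATCH
  Tina Moore: {age: 60, department: Engineering}
  Liam Anderson: {age: 53, department: Design}
  Carol Wilson: {age: 41, department: Finance}
  Judy Anderson: {age: 52, department: Design}

Matches: ["Ivan Wilson"]

["Ivan Wilson"]


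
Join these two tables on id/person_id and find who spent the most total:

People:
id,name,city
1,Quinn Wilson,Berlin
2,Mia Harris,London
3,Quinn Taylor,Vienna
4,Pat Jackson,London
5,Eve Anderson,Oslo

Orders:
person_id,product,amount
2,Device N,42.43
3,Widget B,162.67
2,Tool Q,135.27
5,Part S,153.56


Join on: people.id = orders.person_id

Joined rows:
  Mia Harris (London) bought Device N for $42.43
  Quinn Taylor (Vienna) bought Widget B for $162.67
  Mia Harris (London) bought Tool Q for $135.27
  Eve Anderson (Oslo) bought Part S for $153.56

Total per person:
  Mia Harris: $177.70
  Quinn Taylor: $162.67
  Eve Anderson: $153.56

Top spender: Mia Harris ($177.70)

Mia Harris ($177.70)


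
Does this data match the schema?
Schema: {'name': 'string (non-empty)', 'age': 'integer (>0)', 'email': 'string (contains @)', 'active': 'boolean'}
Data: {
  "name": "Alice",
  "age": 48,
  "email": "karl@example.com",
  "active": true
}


Validating each field against schema:
  name: OK (non-empty string)
  age: OK (positive integer)
  email: OK (string with @)
  active: OK (boolean)

Result: VALID

VALID


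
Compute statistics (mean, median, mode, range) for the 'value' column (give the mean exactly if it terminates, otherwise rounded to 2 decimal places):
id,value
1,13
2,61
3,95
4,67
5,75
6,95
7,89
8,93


Data: [13, 61, 95, 67, 75, 95, 89, 93]
Count: 8
Sum: 588
Mean: 588/8 = 73.5
Sorted: [13, 61, 67, 75, 89, 93, 95, 95]
Median: 82.0
Mode: 95 (2 times)
Range: 95 - 13 = 82
Min: 13, Max: 95

mean=73.5, median=82.0, mode=95, range=82


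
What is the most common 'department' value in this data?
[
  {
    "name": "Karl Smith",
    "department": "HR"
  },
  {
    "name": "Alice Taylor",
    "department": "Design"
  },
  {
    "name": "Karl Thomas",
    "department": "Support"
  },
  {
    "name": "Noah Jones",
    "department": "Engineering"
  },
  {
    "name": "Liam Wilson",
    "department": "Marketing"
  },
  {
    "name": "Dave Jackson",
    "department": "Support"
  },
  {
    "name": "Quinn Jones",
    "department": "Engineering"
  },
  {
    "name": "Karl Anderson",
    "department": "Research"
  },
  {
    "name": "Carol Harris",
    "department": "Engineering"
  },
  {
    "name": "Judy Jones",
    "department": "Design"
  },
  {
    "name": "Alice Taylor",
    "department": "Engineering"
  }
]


Counting 'department' values across 11 records:

  Engineering: 4 ####
  Design: 2 ##
  Support: 2 ##
  HR: 1 #
  Marketing: 1 #
  Research: 1 #

Most common: Engineering (4 times)

Engineering (4 times)


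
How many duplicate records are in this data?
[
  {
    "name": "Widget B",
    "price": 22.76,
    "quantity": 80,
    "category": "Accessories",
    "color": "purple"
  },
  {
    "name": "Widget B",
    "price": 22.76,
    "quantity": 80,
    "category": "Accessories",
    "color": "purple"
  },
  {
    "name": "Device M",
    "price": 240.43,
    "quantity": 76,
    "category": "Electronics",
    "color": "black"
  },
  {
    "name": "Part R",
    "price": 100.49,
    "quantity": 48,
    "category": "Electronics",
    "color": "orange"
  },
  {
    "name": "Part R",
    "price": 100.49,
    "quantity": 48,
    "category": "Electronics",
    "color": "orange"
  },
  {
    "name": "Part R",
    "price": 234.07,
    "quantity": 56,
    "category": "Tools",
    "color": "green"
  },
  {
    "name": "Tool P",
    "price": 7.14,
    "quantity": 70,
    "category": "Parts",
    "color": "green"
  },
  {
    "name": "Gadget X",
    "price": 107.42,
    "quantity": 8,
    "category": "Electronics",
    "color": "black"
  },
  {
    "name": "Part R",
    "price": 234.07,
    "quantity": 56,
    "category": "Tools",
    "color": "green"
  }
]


Checking 9 records for duplicates:

  Row 1: Widget B ($22.76, qty 80)
  Row 2: Widget B ($22.76, qty 80) <-- DUPLICATE
  Row 3: Device M ($240.43, qty 76)
  Row 4: Part R ($100.49, qty 48)
  Row 5: Part R ($100.49, qty 48) <-- DUPLICATE
  Row 6: Part R ($234.07, qty 56)
  Row 7: Tool P ($7.14, qty 70)
  Row 8: Gadget X ($107.42, qty 8)
  Row 9: Part R ($234.07, qty 56) <-- DUPLICATE

Duplicates found: 3
Unique records: 6

3 duplicates, 6 unique


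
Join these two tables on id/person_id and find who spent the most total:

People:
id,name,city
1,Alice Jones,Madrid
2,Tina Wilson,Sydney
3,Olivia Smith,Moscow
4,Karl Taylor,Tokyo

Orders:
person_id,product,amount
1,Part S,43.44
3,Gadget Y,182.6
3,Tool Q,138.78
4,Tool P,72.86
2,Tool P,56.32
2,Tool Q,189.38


Join on: people.id = orders.person_id

Joined rows:
  Alice Jones (Madrid) bought Part S for $43.44
  Olivia Smith (Moscow) bought Gadget Y for $182.6
  Olivia Smith (Moscow) bought Tool Q for $138.78
  Karl Taylor (Tokyo) bought Tool P for $72.86
  Tina Wilson (Sydney) bought Tool P for $56.32
  Tina Wilson (Sydney) bought Tool Q for $189.38

Total per person:
  Olivia Smith: $321.38
  Tina Wilson: $245.70
  Karl Taylor: $72.86
  Alice Jones: $43.44

Top spender: Olivia Smith ($321.38)

Olivia Smith ($321.38)


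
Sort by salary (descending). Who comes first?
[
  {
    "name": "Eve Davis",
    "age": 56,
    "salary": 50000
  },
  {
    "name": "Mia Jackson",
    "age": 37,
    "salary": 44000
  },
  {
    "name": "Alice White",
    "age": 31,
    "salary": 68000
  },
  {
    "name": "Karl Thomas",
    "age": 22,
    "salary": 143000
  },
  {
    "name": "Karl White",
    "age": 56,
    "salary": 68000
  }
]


Sort by: salary (descending)

Sorted order:
  1. Karl Thomas (salary = 143000)
  2. Alice White (salary = 68000)
  3. Karl White (salary = 68000)
  4. Eve Davis (salary = 50000)
  5. Mia Jackson (salary = 44000)

First: Karl Thomas

Karl Thomas
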